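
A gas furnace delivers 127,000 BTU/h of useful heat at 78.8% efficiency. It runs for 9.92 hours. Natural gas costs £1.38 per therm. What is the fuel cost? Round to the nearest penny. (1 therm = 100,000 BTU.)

Heat delivered = 127,000 BTU/h × 9.92 h = 1,259,840 BTU
Gas input = 1,259,840 / 0.788 = 1,598,782 BTU
= 1,598,782 / 100,000 = 15.99 therm
Cost = 15.99 × £1.38/therm = £22.06

£22.06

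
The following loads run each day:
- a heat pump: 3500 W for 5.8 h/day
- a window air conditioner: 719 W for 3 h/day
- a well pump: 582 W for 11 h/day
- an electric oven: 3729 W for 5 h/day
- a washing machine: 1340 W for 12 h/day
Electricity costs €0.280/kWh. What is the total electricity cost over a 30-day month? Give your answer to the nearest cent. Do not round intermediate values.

€534.11

heat pump: 3500 W × 5.8 h × 30 d = 609,000 Wh = 609 kWh
window air conditioner: 719 W × 3 h × 30 d = 64,710 Wh = 64.71 kWh
well pump: 582 W × 11 h × 30 d = 192,060 Wh = 192.1 kWh
electric oven: 3729 W × 5 h × 30 d = 559,350 Wh = 559.4 kWh
washing machine: 1340 W × 12 h × 30 d = 482,400 Wh = 482.4 kWh
Total energy = 609 + 64.71 + 192.1 + 559.4 + 482.4 = 1,908 kWh
Cost = 1,908 kWh × €0.280 = €534.11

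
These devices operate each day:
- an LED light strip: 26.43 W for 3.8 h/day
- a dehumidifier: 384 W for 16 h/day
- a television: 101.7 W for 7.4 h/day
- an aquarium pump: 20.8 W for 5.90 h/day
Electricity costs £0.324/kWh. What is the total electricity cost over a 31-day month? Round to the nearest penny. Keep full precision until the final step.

LED light strip: 26.43 W × 3.8 h × 31 d = 3,113 Wh = 3.113 kWh
dehumidifier: 384 W × 16 h × 31 d = 190,464 Wh = 190.5 kWh
television: 101.7 W × 7.4 h × 31 d = 23,330 Wh = 23.33 kWh
aquarium pump: 20.8 W × 5.90 h × 31 d = 3,804 Wh = 3.804 kWh
Total energy = 3.113 + 190.5 + 23.33 + 3.804 = 220.7 kWh
Cost = 220.7 kWh × £0.324 = £71.51

£71.51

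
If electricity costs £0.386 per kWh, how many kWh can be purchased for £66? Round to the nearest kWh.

171 kWh

£66 / £0.386 per kWh = 171 kWh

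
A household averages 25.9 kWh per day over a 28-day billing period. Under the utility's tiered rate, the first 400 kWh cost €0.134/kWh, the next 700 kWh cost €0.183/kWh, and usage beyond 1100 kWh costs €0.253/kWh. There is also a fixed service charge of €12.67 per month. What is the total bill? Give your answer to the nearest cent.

Usage = 25.9 kWh/day × 28 days = 725.2 kWh
First 400 kWh × €0.134 = €53.60
Next 325.2 kWh × €0.183 = €59.51
Remaining tier: 0 kWh (not reached)
Energy charge = €113.11; + service €12.67 = €125.78

€125.78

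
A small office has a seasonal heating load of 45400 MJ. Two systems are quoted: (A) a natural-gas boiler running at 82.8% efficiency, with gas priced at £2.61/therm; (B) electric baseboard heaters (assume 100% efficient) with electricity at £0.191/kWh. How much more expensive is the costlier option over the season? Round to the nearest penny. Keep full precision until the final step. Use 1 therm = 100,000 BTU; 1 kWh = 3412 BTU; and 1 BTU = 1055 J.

Heat load = 45400 MJ = 45,400,000,000 J / 1055 = 43,033,175 BTU
Gas: input = 43,033,175 / 0.828 = 51,972,434 BTU = 519.7 therm → 519.7 × £2.61 = £1,356.48
Electric: 43,033,175 BTU / 3412 = 12,610 kWh → × £0.191 = £2,408.95
Difference = |£1,356.48 − £2,408.95| = £1,052.47

£1052.47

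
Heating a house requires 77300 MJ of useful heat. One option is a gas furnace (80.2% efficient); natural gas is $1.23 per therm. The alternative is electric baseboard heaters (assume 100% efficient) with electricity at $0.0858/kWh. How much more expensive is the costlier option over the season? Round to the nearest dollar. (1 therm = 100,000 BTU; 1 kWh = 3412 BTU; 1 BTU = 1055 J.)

$719

Heat load = 77300 MJ = 77,300,000,000 J / 1055 = 73,270,142 BTU
Gas: input = 73,270,142 / 0.802 = 91,359,280 BTU = 913.6 therm → 913.6 × $1.23 = $1,123.72
Electric: 73,270,142 BTU / 3412 = 21,470 kWh → × $0.0858 = $1,842.49
Difference = |$1,123.72 − $1,842.49| = $718.77 ≈ $719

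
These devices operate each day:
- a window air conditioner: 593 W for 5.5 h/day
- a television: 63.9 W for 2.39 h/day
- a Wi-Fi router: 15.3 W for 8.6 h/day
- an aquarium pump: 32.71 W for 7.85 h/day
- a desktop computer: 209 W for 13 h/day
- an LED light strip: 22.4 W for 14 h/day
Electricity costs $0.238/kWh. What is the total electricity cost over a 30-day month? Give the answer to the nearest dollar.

window air conditioner: 593 W × 5.5 h × 30 d = 97,845 Wh = 97.84 kWh
television: 63.9 W × 2.39 h × 30 d = 4,582 Wh = 4.582 kWh
Wi-Fi router: 15.3 W × 8.6 h × 30 d = 3,947 Wh = 3.947 kWh
aquarium pump: 32.71 W × 7.85 h × 30 d = 7,703 Wh = 7.703 kWh
desktop computer: 209 W × 13 h × 30 d = 81,510 Wh = 81.51 kWh
LED light strip: 22.4 W × 14 h × 30 d = 9,408 Wh = 9.408 kWh
Total energy = 97.84 + 4.582 + 3.947 + 7.703 + 81.51 + 9.408 = 205 kWh
Cost = 205 kWh × $0.238 = $48.79 ≈ $49

$49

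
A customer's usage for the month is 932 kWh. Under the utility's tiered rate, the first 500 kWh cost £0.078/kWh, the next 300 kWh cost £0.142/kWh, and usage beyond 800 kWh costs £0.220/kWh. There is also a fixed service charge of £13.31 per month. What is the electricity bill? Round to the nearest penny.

£123.95

First 500 kWh × £0.078 = £39.00
Next 300 kWh × £0.142 = £42.60
Remaining 132 kWh × £0.220 = £29.04
Energy charge = £110.64; + service £13.31 = £123.95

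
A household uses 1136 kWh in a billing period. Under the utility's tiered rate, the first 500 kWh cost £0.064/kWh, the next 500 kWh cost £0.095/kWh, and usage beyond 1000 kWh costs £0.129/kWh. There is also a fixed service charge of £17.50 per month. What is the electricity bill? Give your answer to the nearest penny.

£114.54

First 500 kWh × £0.064 = £32.00
Next 500 kWh × £0.095 = £47.50
Remaining 136 kWh × £0.129 = £17.54
Energy charge = £97.04; + service £17.50 = £114.54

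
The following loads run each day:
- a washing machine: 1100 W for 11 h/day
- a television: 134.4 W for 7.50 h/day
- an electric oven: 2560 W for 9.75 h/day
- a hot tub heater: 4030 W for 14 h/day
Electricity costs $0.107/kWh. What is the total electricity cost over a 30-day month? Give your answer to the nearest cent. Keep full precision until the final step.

washing machine: 1100 W × 11 h × 30 d = 363,000 Wh = 363 kWh
television: 134.4 W × 7.50 h × 30 d = 30,240 Wh = 30.24 kWh
electric oven: 2560 W × 9.75 h × 30 d = 748,800 Wh = 748.8 kWh
hot tub heater: 4030 W × 14 h × 30 d = 1,692,600 Wh = 1,693 kWh
Total energy = 363 + 30.24 + 748.8 + 1,693 = 2,835 kWh
Cost = 2,835 kWh × $0.107 = $303.31

$303.31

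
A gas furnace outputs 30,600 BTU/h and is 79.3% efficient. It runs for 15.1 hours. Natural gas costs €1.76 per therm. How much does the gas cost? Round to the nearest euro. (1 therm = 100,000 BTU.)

Heat delivered = 30,600 BTU/h × 15.1 h = 462,060 BTU
Gas input = 462,060 / 0.793 = 582,673 BTU
= 582,673 / 100,000 = 5.827 therm
Cost = 5.827 × €1.76/therm = €10.26 ≈ €10

€10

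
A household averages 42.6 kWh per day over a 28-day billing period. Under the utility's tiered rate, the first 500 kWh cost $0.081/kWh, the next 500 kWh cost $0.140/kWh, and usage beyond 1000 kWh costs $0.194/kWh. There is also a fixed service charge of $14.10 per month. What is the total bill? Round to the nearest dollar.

Usage = 42.6 kWh/day × 28 days = 1192.8 kWh
First 500 kWh × $0.081 = $40.50
Next 500 kWh × $0.140 = $70.00
Remaining 192.8 kWh × $0.194 = $37.40
Energy charge = $147.90; + service $14.10 = $162.00

$162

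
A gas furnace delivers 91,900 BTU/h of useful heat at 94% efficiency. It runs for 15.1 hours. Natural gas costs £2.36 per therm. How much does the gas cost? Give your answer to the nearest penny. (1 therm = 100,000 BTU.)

Heat delivered = 91,900 BTU/h × 15.1 h = 1,387,690 BTU
Gas input = 1,387,690 / 0.94 = 1,476,266 BTU
= 1,476,266 / 100,000 = 14.76 therm
Cost = 14.76 × £2.36/therm = £34.84

£34.84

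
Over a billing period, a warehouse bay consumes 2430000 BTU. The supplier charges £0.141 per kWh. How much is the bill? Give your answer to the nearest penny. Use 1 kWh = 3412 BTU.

£100.42

2430000 BTU × (0.00029308 kWh/BTU) = 712.2 kWh
Cost = 712.2 kWh × £0.141/kWh = £100.42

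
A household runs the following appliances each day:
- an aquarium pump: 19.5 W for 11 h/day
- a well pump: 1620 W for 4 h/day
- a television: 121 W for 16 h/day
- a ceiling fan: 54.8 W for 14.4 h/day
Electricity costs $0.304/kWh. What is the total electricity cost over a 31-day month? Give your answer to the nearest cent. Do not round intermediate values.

$88.77

aquarium pump: 19.5 W × 11 h × 31 d = 6,650 Wh = 6.649 kWh
well pump: 1620 W × 4 h × 31 d = 200,880 Wh = 200.9 kWh
television: 121 W × 16 h × 31 d = 60,016 Wh = 60.02 kWh
ceiling fan: 54.8 W × 14.4 h × 31 d = 24,463 Wh = 24.46 kWh
Total energy = 6.649 + 200.9 + 60.02 + 24.46 = 292 kWh
Cost = 292 kWh × $0.304 = $88.77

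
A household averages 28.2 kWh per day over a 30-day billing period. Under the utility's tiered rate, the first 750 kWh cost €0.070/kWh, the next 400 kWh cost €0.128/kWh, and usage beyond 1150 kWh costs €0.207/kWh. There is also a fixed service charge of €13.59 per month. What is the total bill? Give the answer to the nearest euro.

€78

Usage = 28.2 kWh/day × 30 days = 846 kWh
First 750 kWh × €0.070 = €52.50
Next 96 kWh × €0.128 = €12.29
Remaining tier: 0 kWh (not reached)
Energy charge = €64.79; + service €13.59 = €78.38 ≈ €78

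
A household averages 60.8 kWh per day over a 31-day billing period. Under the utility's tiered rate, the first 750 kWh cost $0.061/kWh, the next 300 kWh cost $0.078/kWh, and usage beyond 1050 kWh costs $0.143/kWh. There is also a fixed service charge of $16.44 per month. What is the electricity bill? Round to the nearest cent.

$204.97

Usage = 60.8 kWh/day × 31 days = 1884.8 kWh
First 750 kWh × $0.061 = $45.75
Next 300 kWh × $0.078 = $23.40
Remaining 834.8 kWh × $0.143 = $119.38
Energy charge = $188.53; + service $16.44 = $204.97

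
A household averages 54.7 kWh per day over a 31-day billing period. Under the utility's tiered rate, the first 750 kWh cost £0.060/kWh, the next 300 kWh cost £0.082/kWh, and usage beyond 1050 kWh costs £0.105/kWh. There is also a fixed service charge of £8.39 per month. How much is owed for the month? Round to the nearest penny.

£145.79

Usage = 54.7 kWh/day × 31 days = 1695.7 kWh
First 750 kWh × £0.060 = £45.00
Next 300 kWh × £0.082 = £24.60
Remaining 645.7 kWh × £0.105 = £67.80
Energy charge = £137.40; + service £8.39 = £145.79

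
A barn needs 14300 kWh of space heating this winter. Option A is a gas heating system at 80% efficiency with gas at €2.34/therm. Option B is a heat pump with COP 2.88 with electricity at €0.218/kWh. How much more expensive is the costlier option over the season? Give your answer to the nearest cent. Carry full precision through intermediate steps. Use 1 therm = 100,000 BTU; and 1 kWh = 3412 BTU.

€344.72

Heat load = 14300 kWh × 3412 = 48,791,600 BTU
Gas: input = 48,791,600 / 0.80 = 60,989,500 BTU = 609.9 therm → 609.9 × €2.34 = €1,427.15
Heat pump: 48,791,600 BTU / 3412 = 14,300 kWh heat; / 2.88 = 4,965 kWh in → × €0.218 = €1,082.43
Difference = |€1,427.15 − €1,082.43| = €344.72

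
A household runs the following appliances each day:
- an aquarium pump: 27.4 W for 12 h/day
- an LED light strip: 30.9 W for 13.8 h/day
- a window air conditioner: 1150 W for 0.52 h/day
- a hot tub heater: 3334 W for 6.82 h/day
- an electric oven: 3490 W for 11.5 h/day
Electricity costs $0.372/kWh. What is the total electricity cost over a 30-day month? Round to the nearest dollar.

aquarium pump: 27.4 W × 12 h × 30 d = 9,864 Wh = 9.864 kWh
LED light strip: 30.9 W × 13.8 h × 30 d = 12,793 Wh = 12.79 kWh
window air conditioner: 1150 W × 0.52 h × 30 d = 17,940 Wh = 17.94 kWh
hot tub heater: 3334 W × 6.82 h × 30 d = 682,136 Wh = 682.1 kWh
electric oven: 3490 W × 11.5 h × 30 d = 1,204,050 Wh = 1,204 kWh
Total energy = 9.864 + 12.79 + 17.94 + 682.1 + 1,204 = 1,927 kWh
Cost = 1,927 kWh × $0.372 = $716.76 ≈ $717

$717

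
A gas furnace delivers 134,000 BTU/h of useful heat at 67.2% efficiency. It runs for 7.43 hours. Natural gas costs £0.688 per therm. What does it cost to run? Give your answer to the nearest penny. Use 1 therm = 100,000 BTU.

£10.19

Heat delivered = 134,000 BTU/h × 7.43 h = 995,620 BTU
Gas input = 995,620 / 0.672 = 1,481,577 BTU
= 1,481,577 / 100,000 = 14.82 therm
Cost = 14.82 × £0.688/therm = £10.19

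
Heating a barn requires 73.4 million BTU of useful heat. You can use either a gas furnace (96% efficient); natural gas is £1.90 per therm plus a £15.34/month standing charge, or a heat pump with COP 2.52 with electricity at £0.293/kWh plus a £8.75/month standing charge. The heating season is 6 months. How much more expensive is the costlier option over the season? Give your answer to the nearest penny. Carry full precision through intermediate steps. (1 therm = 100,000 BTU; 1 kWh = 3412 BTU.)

£1008.98

Heat load = 73.4 × 10⁶ BTU = 73,400,000 BTU
Gas: input = 73,400,000 / 0.96 = 76,458,333 BTU = 764.6 therm → 764.6 × £1.90 = £1,452.71; + 6 × £15.34 standing = £1,544.75
Heat pump: 73,400,000 BTU / 3412 = 21,510 kWh heat; / 2.52 = 8,537 kWh in → × £0.293 = £2,501.23; + 6 × £8.75 standing = £2,553.73
Difference = |£1,544.75 − £2,553.73| = £1,008.98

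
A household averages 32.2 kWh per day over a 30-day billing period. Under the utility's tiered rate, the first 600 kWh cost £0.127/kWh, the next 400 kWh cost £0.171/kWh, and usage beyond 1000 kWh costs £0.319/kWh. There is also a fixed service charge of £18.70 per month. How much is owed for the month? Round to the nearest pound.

£157

Usage = 32.2 kWh/day × 30 days = 966 kWh
First 600 kWh × £0.127 = £76.20
Next 366 kWh × £0.171 = £62.59
Remaining tier: 0 kWh (not reached)
Energy charge = £138.79; + service £18.70 = £157.49 ≈ £157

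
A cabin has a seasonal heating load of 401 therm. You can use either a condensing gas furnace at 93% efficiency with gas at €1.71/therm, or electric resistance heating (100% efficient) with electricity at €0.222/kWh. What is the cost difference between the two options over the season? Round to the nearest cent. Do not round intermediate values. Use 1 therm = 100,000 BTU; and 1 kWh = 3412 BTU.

Heat load = 401 therm × 100,000 = 40,100,000 BTU
Gas: input = 40,100,000 / 0.93 = 43,118,280 BTU = 431.2 therm → 431.2 × €1.71 = €737.32
Electric: 40,100,000 BTU / 3412 = 11,750 kWh → × €0.222 = €2,609.09
Difference = |€737.32 − €2,609.09| = €1,871.76

€1871.76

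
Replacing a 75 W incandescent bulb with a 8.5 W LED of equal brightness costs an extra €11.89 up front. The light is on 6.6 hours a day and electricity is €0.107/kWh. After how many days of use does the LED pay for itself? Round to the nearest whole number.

Power saved = 75 − 8.5 = 66.5 W
Daily energy saved = 66.5 W × 6.6 h = 438.9 Wh = 0.4389 kWh
Daily savings = 0.4389 × €0.107 = €0.0470
Payback = €11.89 / €0.0470 per day = 253.2 days

253 days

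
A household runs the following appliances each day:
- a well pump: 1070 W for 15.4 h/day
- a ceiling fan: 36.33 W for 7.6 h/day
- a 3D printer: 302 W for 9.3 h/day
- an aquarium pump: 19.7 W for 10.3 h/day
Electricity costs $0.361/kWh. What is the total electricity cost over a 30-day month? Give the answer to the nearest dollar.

well pump: 1070 W × 15.4 h × 30 d = 494,340 Wh = 494.3 kWh
ceiling fan: 36.33 W × 7.6 h × 30 d = 8,283 Wh = 8.283 kWh
3D printer: 302 W × 9.3 h × 30 d = 84,258 Wh = 84.26 kWh
aquarium pump: 19.7 W × 10.3 h × 30 d = 6,087 Wh = 6.087 kWh
Total energy = 494.3 + 8.283 + 84.26 + 6.087 = 593 kWh
Cost = 593 kWh × $0.361 = $214.06 ≈ $214

$214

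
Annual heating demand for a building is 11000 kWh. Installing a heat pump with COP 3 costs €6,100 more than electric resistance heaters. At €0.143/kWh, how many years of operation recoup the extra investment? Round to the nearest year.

6 years

Resistance: 11000 kWh × €0.143 = €1,573.00/yr
Heat pump: 11000 / 3 = 3667 kWh in → × €0.143 = €524.33/yr
Annual savings = €1,048.67
Payback = €6,100 / €1,048.67 = 5.82 years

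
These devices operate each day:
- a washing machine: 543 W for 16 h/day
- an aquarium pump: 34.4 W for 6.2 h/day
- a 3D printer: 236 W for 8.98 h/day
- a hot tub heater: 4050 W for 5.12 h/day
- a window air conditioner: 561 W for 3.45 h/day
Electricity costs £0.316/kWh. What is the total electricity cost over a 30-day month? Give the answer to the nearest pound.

washing machine: 543 W × 16 h × 30 d = 260,640 Wh = 260.6 kWh
aquarium pump: 34.4 W × 6.2 h × 30 d = 6,398 Wh = 6.398 kWh
3D printer: 236 W × 8.98 h × 30 d = 63,578 Wh = 63.58 kWh
hot tub heater: 4050 W × 5.12 h × 30 d = 622,080 Wh = 622.1 kWh
window air conditioner: 561 W × 3.45 h × 30 d = 58,064 Wh = 58.06 kWh
Total energy = 260.6 + 6.398 + 63.58 + 622.1 + 58.06 = 1,011 kWh
Cost = 1,011 kWh × £0.316 = £319.40 ≈ £319

£319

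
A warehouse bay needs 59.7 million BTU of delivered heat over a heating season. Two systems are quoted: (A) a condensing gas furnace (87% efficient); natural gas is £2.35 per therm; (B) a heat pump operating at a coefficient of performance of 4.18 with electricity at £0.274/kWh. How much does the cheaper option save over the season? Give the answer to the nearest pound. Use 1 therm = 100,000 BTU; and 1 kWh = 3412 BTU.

Heat load = 59.7 × 10⁶ BTU = 59,700,000 BTU
Gas: input = 59,700,000 / 0.87 = 68,620,690 BTU = 686.2 therm → 686.2 × £2.35 = £1,612.59
Heat pump: 59,700,000 BTU / 3412 = 17,500 kWh heat; / 4.18 = 4,186 kWh in → × £0.274 = £1,146.94
Difference = |£1,612.59 − £1,146.94| = £465.65 ≈ £466

£466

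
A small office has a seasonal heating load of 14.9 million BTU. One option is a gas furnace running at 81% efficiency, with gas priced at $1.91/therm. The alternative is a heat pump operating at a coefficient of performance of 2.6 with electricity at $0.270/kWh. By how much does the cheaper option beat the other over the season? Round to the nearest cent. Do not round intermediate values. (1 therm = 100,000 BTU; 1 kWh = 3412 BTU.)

$102.14

Heat load = 14.9 × 10⁶ BTU = 14,900,000 BTU
Gas: input = 14,900,000 / 0.81 = 18,395,062 BTU = 184 therm → 184 × $1.91 = $351.35
Heat pump: 14,900,000 BTU / 3412 = 4,367 kWh heat; / 2.6 = 1,680 kWh in → × $0.270 = $453.49
Difference = |$351.35 − $453.49| = $102.14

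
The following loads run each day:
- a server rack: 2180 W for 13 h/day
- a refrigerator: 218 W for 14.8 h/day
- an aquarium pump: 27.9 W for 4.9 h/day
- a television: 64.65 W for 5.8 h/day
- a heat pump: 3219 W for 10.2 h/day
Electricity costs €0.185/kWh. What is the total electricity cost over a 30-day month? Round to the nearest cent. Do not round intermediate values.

€360.26

server rack: 2180 W × 13 h × 30 d = 850,200 Wh = 850.2 kWh
refrigerator: 218 W × 14.8 h × 30 d = 96,792 Wh = 96.79 kWh
aquarium pump: 27.9 W × 4.9 h × 30 d = 4,101 Wh = 4.101 kWh
television: 64.65 W × 5.8 h × 30 d = 11,249 Wh = 11.25 kWh
heat pump: 3219 W × 10.2 h × 30 d = 985,014 Wh = 985 kWh
Total energy = 850.2 + 96.79 + 4.101 + 11.25 + 985 = 1,947 kWh
Cost = 1,947 kWh × €0.185 = €360.26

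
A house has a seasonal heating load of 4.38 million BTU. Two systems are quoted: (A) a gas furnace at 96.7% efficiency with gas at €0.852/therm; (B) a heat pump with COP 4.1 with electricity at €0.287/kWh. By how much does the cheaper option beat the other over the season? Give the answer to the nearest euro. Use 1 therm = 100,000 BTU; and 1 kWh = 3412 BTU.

€51

Heat load = 4.38 × 10⁶ BTU = 4,380,000 BTU
Gas: input = 4,380,000 / 0.967 = 4,529,473 BTU = 45.29 therm → 45.29 × €0.852 = €38.59
Heat pump: 4,380,000 BTU / 3412 = 1,284 kWh heat; / 4.1 = 313.1 kWh in → × €0.287 = €89.86
Difference = |€38.59 − €89.86| = €51.27 ≈ €51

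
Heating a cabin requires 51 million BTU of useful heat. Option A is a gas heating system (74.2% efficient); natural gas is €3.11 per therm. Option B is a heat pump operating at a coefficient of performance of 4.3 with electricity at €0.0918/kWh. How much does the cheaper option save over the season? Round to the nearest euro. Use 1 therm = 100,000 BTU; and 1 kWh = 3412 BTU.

€1818

Heat load = 51 × 10⁶ BTU = 51,000,000 BTU
Gas: input = 51,000,000 / 0.742 = 68,733,154 BTU = 687.3 therm → 687.3 × €3.11 = €2,137.60
Heat pump: 51,000,000 BTU / 3412 = 14,950 kWh heat; / 4.3 = 3,476 kWh in → × €0.0918 = €319.11
Difference = |€2,137.60 − €319.11| = €1,818.49 ≈ €1818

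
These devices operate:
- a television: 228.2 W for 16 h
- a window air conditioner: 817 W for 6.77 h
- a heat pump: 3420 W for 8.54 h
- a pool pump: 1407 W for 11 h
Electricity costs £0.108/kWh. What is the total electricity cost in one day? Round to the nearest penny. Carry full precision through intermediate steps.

£5.82

television: 228.2 W × 16 h = 3,651 Wh = 3.651 kWh
window air conditioner: 817 W × 6.77 h = 5,531 Wh = 5.531 kWh
heat pump: 3420 W × 8.54 h = 29,207 Wh = 29.21 kWh
pool pump: 1407 W × 11 h = 15,477 Wh = 15.48 kWh
Total energy = 3.651 + 5.531 + 29.21 + 15.48 = 53.87 kWh
Cost = 53.87 kWh × £0.108 = £5.82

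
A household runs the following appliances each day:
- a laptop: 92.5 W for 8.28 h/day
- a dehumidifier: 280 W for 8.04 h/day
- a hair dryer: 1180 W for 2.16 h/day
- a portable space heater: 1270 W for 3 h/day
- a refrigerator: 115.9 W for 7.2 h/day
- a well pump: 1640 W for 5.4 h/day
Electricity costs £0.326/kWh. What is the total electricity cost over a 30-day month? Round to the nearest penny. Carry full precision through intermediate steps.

£186.47

laptop: 92.5 W × 8.28 h × 30 d = 22,977 Wh = 22.98 kWh
dehumidifier: 280 W × 8.04 h × 30 d = 67,536 Wh = 67.54 kWh
hair dryer: 1180 W × 2.16 h × 30 d = 76,464 Wh = 76.46 kWh
portable space heater: 1270 W × 3 h × 30 d = 114,300 Wh = 114.3 kWh
refrigerator: 115.9 W × 7.2 h × 30 d = 25,034 Wh = 25.03 kWh
well pump: 1640 W × 5.4 h × 30 d = 265,680 Wh = 265.7 kWh
Total energy = 22.98 + 67.54 + 76.46 + 114.3 + 25.03 + 265.7 = 572 kWh
Cost = 572 kWh × £0.326 = £186.47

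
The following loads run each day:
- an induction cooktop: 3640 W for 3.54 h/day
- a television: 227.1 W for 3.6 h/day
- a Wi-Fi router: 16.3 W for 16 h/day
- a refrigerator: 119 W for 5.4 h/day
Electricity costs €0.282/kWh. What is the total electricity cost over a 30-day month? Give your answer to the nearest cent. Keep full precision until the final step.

induction cooktop: 3640 W × 3.54 h × 30 d = 386,568 Wh = 386.6 kWh
television: 227.1 W × 3.6 h × 30 d = 24,527 Wh = 24.53 kWh
Wi-Fi router: 16.3 W × 16 h × 30 d = 7,824 Wh = 7.824 kWh
refrigerator: 119 W × 5.4 h × 30 d = 19,278 Wh = 19.28 kWh
Total energy = 386.6 + 24.53 + 7.824 + 19.28 = 438.2 kWh
Cost = 438.2 kWh × €0.282 = €123.57

€123.57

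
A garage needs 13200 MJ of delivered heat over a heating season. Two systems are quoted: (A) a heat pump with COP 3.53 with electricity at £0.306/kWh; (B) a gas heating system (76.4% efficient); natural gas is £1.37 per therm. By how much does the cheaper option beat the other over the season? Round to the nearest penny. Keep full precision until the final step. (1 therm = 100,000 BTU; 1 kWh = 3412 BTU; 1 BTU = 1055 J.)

£93.52

Heat load = 13200 MJ = 13,200,000,000 J / 1055 = 12,511,848 BTU
Gas: input = 12,511,848 / 0.764 = 16,376,765 BTU = 163.8 therm → 163.8 × £1.37 = £224.36
Heat pump: 12,511,848 BTU / 3412 = 3,667 kWh heat; / 3.53 = 1,039 kWh in → × £0.306 = £317.88
Difference = |£224.36 − £317.88| = £93.52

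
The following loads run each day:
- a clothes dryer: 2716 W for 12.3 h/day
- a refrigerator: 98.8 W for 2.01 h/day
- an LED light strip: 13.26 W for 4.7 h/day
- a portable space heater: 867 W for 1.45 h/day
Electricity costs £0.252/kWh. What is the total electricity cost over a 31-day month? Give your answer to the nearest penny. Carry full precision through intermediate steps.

clothes dryer: 2716 W × 12.3 h × 31 d = 1,035,611 Wh = 1,036 kWh
refrigerator: 98.8 W × 2.01 h × 31 d = 6,156 Wh = 6.156 kWh
LED light strip: 13.26 W × 4.7 h × 31 d = 1,932 Wh = 1.932 kWh
portable space heater: 867 W × 1.45 h × 31 d = 38,972 Wh = 38.97 kWh
Total energy = 1,036 + 6.156 + 1.932 + 38.97 = 1,083 kWh
Cost = 1,083 kWh × £0.252 = £272.83

£272.83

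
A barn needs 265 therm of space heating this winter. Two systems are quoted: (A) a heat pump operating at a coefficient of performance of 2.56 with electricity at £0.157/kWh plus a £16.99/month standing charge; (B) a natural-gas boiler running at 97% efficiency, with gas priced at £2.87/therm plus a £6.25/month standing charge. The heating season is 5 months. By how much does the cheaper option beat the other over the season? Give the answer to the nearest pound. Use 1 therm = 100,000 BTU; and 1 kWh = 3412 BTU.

Heat load = 265 therm × 100,000 = 26,500,000 BTU
Gas: input = 26,500,000 / 0.97 = 27,319,588 BTU = 273.2 therm → 273.2 × £2.87 = £784.07; + 5 × £6.25 standing = £815.32
Heat pump: 26,500,000 BTU / 3412 = 7,767 kWh heat; / 2.56 = 3,034 kWh in → × £0.157 = £476.32; + 5 × £16.99 standing = £561.27
Difference = |£815.32 − £561.27| = £254.05 ≈ £254

£254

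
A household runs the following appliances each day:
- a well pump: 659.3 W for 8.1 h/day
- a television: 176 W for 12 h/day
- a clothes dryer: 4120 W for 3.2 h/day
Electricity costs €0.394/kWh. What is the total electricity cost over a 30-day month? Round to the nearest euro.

€244

well pump: 659.3 W × 8.1 h × 30 d = 160,210 Wh = 160.2 kWh
television: 176 W × 12 h × 30 d = 63,360 Wh = 63.36 kWh
clothes dryer: 4120 W × 3.2 h × 30 d = 395,520 Wh = 395.5 kWh
Total energy = 160.2 + 63.36 + 395.5 = 619.1 kWh
Cost = 619.1 kWh × €0.394 = €243.92 ≈ €244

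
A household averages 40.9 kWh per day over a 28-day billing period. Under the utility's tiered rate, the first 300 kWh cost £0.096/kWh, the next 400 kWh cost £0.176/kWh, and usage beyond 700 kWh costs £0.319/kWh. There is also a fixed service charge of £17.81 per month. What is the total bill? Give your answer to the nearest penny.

Usage = 40.9 kWh/day × 28 days = 1145.2 kWh
First 300 kWh × £0.096 = £28.80
Next 400 kWh × £0.176 = £70.40
Remaining 445.2 kWh × £0.319 = £142.02
Energy charge = £241.22; + service £17.81 = £259.03

£259.03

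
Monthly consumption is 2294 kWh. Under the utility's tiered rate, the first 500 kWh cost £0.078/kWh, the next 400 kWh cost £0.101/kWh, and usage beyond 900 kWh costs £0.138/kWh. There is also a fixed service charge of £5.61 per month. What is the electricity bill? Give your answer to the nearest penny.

£277.38

First 500 kWh × £0.078 = £39.00
Next 400 kWh × £0.101 = £40.40
Remaining 1394 kWh × £0.138 = £192.37
Energy charge = £271.77; + service £5.61 = £277.38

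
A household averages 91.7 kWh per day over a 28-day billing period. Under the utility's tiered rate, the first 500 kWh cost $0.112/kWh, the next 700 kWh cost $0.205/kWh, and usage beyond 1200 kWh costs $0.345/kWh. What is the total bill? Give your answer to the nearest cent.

Usage = 91.7 kWh/day × 28 days = 2567.6 kWh
First 500 kWh × $0.112 = $56.00
Next 700 kWh × $0.205 = $143.50
Remaining 1367.6 kWh × $0.345 = $471.82
Total = $671.32

$671.32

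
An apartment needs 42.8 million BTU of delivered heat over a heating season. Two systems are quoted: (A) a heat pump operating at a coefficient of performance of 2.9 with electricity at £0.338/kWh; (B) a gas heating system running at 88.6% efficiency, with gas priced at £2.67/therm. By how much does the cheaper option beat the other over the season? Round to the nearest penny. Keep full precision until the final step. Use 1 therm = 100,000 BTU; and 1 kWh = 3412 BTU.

£172.22

Heat load = 42.8 × 10⁶ BTU = 42,800,000 BTU
Gas: input = 42,800,000 / 0.886 = 48,306,998 BTU = 483.1 therm → 483.1 × £2.67 = £1,289.80
Heat pump: 42,800,000 BTU / 3412 = 12,540 kWh heat; / 2.9 = 4,326 kWh in → × £0.338 = £1,462.02
Difference = |£1,289.80 − £1,462.02| = £172.22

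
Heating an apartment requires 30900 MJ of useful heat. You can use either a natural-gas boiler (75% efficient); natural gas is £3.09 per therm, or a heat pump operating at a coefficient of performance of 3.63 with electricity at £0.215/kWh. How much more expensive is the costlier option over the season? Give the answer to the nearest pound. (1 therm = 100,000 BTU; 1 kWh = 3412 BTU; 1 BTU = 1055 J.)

Heat load = 30900 MJ = 30,900,000,000 J / 1055 = 29,289,100 BTU
Gas: input = 29,289,100 / 0.75 = 39,052,133 BTU = 390.5 therm → 390.5 × £3.09 = £1,206.71
Heat pump: 29,289,100 BTU / 3412 = 8,584 kWh heat; / 3.63 = 2,365 kWh in → × £0.215 = £508.43
Difference = |£1,206.71 − £508.43| = £698.28 ≈ £698

£698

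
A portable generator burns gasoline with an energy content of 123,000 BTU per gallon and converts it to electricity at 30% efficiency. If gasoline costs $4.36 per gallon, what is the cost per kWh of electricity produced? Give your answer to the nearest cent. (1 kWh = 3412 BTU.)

$0.40

Electrical output per gallon = 123,000 BTU × 0.30 / 3412 BTU/kWh = 10.81 kWh
Cost per kWh = $4.36 / 10.81 kWh = $0.403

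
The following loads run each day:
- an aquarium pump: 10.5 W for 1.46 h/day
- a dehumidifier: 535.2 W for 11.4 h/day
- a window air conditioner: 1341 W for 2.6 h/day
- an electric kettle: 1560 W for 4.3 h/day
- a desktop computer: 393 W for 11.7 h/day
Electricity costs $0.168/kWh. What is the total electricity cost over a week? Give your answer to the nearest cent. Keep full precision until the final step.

aquarium pump: 10.5 W × 1.46 h × 7 d = 107 Wh = 0.1073 kWh
dehumidifier: 535.2 W × 11.4 h × 7 d = 42,709 Wh = 42.71 kWh
window air conditioner: 1341 W × 2.6 h × 7 d = 24,406 Wh = 24.41 kWh
electric kettle: 1560 W × 4.3 h × 7 d = 46,956 Wh = 46.96 kWh
desktop computer: 393 W × 11.7 h × 7 d = 32,187 Wh = 32.19 kWh
Total energy = 0.1073 + 42.71 + 24.41 + 46.96 + 32.19 = 146.4 kWh
Cost = 146.4 kWh × $0.168 = $24.59

$24.59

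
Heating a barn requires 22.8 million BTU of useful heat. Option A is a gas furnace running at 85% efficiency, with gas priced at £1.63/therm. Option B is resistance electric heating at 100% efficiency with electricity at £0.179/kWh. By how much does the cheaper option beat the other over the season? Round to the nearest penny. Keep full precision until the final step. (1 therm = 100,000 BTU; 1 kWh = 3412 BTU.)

Heat load = 22.8 × 10⁶ BTU = 22,800,000 BTU
Gas: input = 22,800,000 / 0.85 = 26,823,529 BTU = 268.2 therm → 268.2 × £1.63 = £437.22
Electric: 22,800,000 BTU / 3412 = 6,682 kWh → × £0.179 = £1,196.13
Difference = |£437.22 − £1,196.13| = £758.91

£758.91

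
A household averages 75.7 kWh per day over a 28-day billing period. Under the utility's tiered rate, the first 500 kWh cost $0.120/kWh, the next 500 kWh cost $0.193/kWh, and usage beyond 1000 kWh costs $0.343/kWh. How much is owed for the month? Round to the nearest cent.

Usage = 75.7 kWh/day × 28 days = 2119.6 kWh
First 500 kWh × $0.120 = $60.00
Next 500 kWh × $0.193 = $96.50
Remaining 1119.6 kWh × $0.343 = $384.02
Total = $540.52

$540.52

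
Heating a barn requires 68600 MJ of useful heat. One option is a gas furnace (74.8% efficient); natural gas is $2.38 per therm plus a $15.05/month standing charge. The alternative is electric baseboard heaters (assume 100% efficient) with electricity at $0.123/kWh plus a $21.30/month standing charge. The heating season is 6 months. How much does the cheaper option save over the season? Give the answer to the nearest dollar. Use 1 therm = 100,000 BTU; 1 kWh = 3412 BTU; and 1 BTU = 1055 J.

Heat load = 68600 MJ = 68,600,000,000 J / 1055 = 65,023,697 BTU
Gas: input = 65,023,697 / 0.748 = 86,930,076 BTU = 869.3 therm → 869.3 × $2.38 = $2,068.94; + 6 × $15.05 standing = $2,159.24
Electric: 65,023,697 BTU / 3412 = 19,060 kWh → × $0.123 = $2,344.05; + 6 × $21.30 standing = $2,471.85
Difference = |$2,159.24 − $2,471.85| = $312.62 ≈ $313

$313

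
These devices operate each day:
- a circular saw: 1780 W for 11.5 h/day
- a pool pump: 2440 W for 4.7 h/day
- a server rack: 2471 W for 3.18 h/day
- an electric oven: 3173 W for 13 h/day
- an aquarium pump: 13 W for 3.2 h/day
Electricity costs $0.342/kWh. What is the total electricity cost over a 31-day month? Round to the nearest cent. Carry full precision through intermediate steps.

$859.68

circular saw: 1780 W × 11.5 h × 31 d = 634,570 Wh = 634.6 kWh
pool pump: 2440 W × 4.7 h × 31 d = 355,508 Wh = 355.5 kWh
server rack: 2471 W × 3.18 h × 31 d = 243,591 Wh = 243.6 kWh
electric oven: 3173 W × 13 h × 31 d = 1,278,719 Wh = 1,279 kWh
aquarium pump: 13 W × 3.2 h × 31 d = 1,290 Wh = 1.29 kWh
Total energy = 634.6 + 355.5 + 243.6 + 1,279 + 1.29 = 2,514 kWh
Cost = 2,514 kWh × $0.342 = $859.68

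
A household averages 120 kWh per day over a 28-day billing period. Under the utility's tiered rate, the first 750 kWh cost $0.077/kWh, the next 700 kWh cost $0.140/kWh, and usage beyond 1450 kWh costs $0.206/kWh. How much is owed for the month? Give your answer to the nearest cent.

Usage = 120 kWh/day × 28 days = 3360 kWh
First 750 kWh × $0.077 = $57.75
Next 700 kWh × $0.140 = $98.00
Remaining 1910 kWh × $0.206 = $393.46
Total = $549.21

$549.21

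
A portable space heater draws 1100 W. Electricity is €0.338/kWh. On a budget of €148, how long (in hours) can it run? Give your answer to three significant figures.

Energy budget = €148 / €0.338 per kWh = 437.9 kWh = 437,870 Wh
Runtime = 437,870 Wh / 1100 W = 398.1 h

398 h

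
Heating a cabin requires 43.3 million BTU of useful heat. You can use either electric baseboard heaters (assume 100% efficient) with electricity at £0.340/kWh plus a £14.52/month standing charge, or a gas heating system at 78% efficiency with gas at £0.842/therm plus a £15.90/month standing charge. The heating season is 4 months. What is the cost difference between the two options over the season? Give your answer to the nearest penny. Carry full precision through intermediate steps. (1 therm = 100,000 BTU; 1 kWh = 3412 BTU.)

£3841.83

Heat load = 43.3 × 10⁶ BTU = 43,300,000 BTU
Gas: input = 43,300,000 / 0.78 = 55,512,821 BTU = 555.1 therm → 555.1 × £0.842 = £467.42; + 4 × £15.90 standing = £531.02
Electric: 43,300,000 BTU / 3412 = 12,690 kWh → × £0.340 = £4,314.77; + 4 × £14.52 standing = £4,372.85
Difference = |£531.02 − £4,372.85| = £3,841.83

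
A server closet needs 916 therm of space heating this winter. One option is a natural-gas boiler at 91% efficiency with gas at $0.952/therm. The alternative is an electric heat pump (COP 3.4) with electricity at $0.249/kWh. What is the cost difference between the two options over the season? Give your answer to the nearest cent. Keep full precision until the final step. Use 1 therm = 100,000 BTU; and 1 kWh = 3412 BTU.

Heat load = 916 therm × 100,000 = 91,600,000 BTU
Gas: input = 91,600,000 / 0.91 = 100,659,341 BTU = 1,007 therm → 1,007 × $0.952 = $958.28
Heat pump: 91,600,000 BTU / 3412 = 26,850 kWh heat; / 3.4 = 7,896 kWh in → × $0.249 = $1,966.11
Difference = |$958.28 − $1,966.11| = $1,007.83

$1007.83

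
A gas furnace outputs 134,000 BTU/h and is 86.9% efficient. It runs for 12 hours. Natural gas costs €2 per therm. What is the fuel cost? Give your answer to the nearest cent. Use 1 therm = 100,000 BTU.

€37.01

Heat delivered = 134,000 BTU/h × 12 h = 1,608,000 BTU
Gas input = 1,608,000 / 0.869 = 1,850,403 BTU
= 1,850,403 / 100,000 = 18.5 therm
Cost = 18.5 × €2/therm = €37.01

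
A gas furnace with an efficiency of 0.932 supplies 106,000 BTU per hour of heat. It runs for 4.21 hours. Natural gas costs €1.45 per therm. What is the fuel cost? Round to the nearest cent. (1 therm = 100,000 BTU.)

Heat delivered = 106,000 BTU/h × 4.21 h = 446,260 BTU
Gas input = 446,260 / 0.932 = 478,820 BTU
= 478,820 / 100,000 = 4.788 therm
Cost = 4.788 × €1.45/therm = €6.94

€6.94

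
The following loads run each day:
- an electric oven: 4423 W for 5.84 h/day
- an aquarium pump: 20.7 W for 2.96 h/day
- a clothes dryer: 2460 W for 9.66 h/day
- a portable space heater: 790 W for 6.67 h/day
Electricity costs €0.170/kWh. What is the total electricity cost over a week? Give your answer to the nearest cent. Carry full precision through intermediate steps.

€65.36

electric oven: 4423 W × 5.84 h × 7 d = 180,812 Wh = 180.8 kWh
aquarium pump: 20.7 W × 2.96 h × 7 d = 429 Wh = 0.4289 kWh
clothes dryer: 2460 W × 9.66 h × 7 d = 166,345 Wh = 166.3 kWh
portable space heater: 790 W × 6.67 h × 7 d = 36,885 Wh = 36.89 kWh
Total energy = 180.8 + 0.4289 + 166.3 + 36.89 = 384.5 kWh
Cost = 384.5 kWh × €0.170 = €65.36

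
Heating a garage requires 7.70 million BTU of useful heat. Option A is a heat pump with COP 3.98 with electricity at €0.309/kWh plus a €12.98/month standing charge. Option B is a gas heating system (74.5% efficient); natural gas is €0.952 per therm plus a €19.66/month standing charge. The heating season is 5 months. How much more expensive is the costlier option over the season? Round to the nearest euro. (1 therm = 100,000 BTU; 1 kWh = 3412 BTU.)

€43

Heat load = 7.70 × 10⁶ BTU = 7,700,000 BTU
Gas: input = 7,700,000 / 0.745 = 10,335,570 BTU = 103.4 therm → 103.4 × €0.952 = €98.39; + 5 × €19.66 standing = €196.69
Heat pump: 7,700,000 BTU / 3412 = 2,257 kWh heat; / 3.98 = 567 kWh in → × €0.309 = €175.21; + 5 × €12.98 standing = €240.11
Difference = |€196.69 − €240.11| = €43.41 ≈ €43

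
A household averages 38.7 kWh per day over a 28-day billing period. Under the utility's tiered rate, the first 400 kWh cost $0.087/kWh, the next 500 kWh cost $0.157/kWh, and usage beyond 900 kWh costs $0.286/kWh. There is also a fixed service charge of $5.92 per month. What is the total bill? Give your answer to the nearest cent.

$171.73

Usage = 38.7 kWh/day × 28 days = 1083.6 kWh
First 400 kWh × $0.087 = $34.80
Next 500 kWh × $0.157 = $78.50
Remaining 183.6 kWh × $0.286 = $52.51
Energy charge = $165.81; + service $5.92 = $171.73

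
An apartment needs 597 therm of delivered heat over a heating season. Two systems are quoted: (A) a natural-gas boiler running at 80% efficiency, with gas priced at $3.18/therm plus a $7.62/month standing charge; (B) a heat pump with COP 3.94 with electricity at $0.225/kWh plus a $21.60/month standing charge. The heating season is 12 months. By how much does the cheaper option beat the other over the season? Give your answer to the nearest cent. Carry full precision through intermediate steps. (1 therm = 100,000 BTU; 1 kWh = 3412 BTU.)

$1206.12

Heat load = 597 therm × 100,000 = 59,700,000 BTU
Gas: input = 59,700,000 / 0.80 = 74,625,000 BTU = 746.2 therm → 746.2 × $3.18 = $2,373.08; + 12 × $7.62 standing = $2,464.52
Heat pump: 59,700,000 BTU / 3412 = 17,500 kWh heat; / 3.94 = 4,441 kWh in → × $0.225 = $999.20; + 12 × $21.60 standing = $1,258.40
Difference = |$2,464.52 − $1,258.40| = $1,206.12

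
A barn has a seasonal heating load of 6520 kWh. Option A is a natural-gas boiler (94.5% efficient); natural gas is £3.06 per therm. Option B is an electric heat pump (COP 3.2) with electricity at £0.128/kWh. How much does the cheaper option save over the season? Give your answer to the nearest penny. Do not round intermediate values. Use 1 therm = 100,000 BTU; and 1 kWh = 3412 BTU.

Heat load = 6520 kWh × 3412 = 22,246,240 BTU
Gas: input = 22,246,240 / 0.945 = 23,540,995 BTU = 235.4 therm → 235.4 × £3.06 = £720.35
Heat pump: 22,246,240 BTU / 3412 = 6,520 kWh heat; / 3.2 = 2,038 kWh in → × £0.128 = £260.80
Difference = |£720.35 − £260.80| = £459.55

£459.55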